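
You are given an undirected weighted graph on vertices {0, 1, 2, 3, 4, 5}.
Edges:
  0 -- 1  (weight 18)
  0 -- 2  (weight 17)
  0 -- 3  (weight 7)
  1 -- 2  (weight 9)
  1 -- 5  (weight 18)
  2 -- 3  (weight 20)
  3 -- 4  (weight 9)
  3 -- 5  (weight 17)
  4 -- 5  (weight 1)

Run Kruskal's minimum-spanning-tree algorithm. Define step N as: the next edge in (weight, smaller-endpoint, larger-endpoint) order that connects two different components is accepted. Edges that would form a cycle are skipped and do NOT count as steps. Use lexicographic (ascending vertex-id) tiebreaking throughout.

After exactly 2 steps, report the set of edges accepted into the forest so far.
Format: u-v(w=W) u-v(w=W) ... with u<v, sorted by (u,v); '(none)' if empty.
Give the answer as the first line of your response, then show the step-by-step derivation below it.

0-3(w=7) 4-5(w=1)

step 1: add edge 4-5 (w=1); MST = {4-5(w=1)}
step 2: add edge 0-3 (w=7); MST = {0-3(w=7) 4-5(w=1)}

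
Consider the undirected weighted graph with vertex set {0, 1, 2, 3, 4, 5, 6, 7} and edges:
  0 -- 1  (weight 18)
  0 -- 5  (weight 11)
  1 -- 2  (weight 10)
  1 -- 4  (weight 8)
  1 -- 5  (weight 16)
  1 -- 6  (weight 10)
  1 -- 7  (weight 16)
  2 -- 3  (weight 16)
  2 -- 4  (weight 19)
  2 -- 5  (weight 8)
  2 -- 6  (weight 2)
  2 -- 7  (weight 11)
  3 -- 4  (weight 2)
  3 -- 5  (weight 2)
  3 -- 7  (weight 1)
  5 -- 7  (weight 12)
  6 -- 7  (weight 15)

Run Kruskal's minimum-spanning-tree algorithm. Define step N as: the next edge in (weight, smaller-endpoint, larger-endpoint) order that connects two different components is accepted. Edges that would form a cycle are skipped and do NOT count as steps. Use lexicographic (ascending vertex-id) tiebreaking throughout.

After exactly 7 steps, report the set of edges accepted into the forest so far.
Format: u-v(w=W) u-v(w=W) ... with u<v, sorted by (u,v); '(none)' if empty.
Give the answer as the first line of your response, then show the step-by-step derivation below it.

0-5(w=11) 1-4(w=8) 2-5(w=8) 2-6(w=2) 3-4(w=2) 3-5(w=2) 3-7(w=1)

step 1: add edge 3-7 (w=1); MST = {3-7(w=1)}
step 2: add edge 2-6 (w=2); MST = {2-6(w=2) 3-7(w=1)}
step 3: add edge 3-4 (w=2); MST = {2-6(w=2) 3-4(w=2) 3-7(w=1)}
step 4: add edge 3-5 (w=2); MST = {2-6(w=2) 3-4(w=2) 3-5(w=2) 3-7(w=1)}
step 5: add edge 1-4 (w=8); MST = {1-4(w=8) 2-6(w=2) 3-4(w=2) 3-5(w=2) 3-7(w=1)}
step 6: add edge 2-5 (w=8); MST = {1-4(w=8) 2-5(w=8) 2-6(w=2) 3-4(w=2) 3-5(w=2) 3-7(w=1)}
step 7: add edge 0-5 (w=11); MST = {0-5(w=11) 1-4(w=8) 2-5(w=8) 2-6(w=2) 3-4(w=2) 3-5(w=2) 3-7(w=1)}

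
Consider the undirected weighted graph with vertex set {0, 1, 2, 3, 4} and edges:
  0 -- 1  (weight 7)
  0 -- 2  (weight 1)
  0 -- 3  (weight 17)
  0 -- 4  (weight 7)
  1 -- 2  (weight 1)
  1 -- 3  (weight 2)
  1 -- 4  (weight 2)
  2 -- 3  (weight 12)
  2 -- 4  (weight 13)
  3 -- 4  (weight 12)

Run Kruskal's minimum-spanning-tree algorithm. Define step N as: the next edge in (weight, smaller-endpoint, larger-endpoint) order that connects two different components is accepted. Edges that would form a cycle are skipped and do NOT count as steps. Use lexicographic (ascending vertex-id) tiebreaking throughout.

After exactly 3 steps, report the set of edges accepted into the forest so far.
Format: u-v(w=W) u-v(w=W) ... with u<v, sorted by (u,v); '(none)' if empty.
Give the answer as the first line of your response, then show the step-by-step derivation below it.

0-2(w=1) 1-2(w=1) 1-3(w=2)

step 1: add edge 0-2 (w=1); MST = {0-2(w=1)}
step 2: add edge 1-2 (w=1); MST = {0-2(w=1) 1-2(w=1)}
step 3: add edge 1-3 (w=2); MST = {0-2(w=1) 1-2(w=1) 1-3(w=2)}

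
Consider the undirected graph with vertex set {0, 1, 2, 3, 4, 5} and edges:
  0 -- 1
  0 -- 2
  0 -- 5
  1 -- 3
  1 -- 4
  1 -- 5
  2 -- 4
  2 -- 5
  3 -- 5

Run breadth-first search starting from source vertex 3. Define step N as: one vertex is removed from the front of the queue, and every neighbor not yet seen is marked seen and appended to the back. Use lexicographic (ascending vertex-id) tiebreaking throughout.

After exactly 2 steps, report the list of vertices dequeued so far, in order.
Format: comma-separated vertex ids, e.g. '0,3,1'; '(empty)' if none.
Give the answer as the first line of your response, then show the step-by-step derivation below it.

3,1

step 1: dequeue 3; queue=[1,5]; order=3
step 2: dequeue 1; queue=[5,0,4]; order=3,1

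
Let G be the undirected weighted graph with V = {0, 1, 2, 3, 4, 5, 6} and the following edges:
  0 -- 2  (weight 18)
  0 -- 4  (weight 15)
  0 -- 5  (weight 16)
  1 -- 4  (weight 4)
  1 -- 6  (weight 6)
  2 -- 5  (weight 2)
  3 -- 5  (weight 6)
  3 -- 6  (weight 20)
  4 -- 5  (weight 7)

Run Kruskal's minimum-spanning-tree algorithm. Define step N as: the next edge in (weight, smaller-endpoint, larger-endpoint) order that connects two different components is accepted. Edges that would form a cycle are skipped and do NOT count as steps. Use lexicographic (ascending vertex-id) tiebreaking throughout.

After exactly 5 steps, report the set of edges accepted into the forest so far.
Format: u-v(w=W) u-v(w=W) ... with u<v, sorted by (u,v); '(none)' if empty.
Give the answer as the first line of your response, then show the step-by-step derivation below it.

1-4(w=4) 1-6(w=6) 2-5(w=2) 3-5(w=6) 4-5(w=7)

step 1: add edge 2-5 (w=2); MST = {2-5(w=2)}
step 2: add edge 1-4 (w=4); MST = {1-4(w=4) 2-5(w=2)}
step 3: add edge 1-6 (w=6); MST = {1-4(w=4) 1-6(w=6) 2-5(w=2)}
step 4: add edge 3-5 (w=6); MST = {1-4(w=4) 1-6(w=6) 2-5(w=2) 3-5(w=6)}
step 5: add edge 4-5 (w=7); MST = {1-4(w=4) 1-6(w=6) 2-5(w=2) 3-5(w=6) 4-5(w=7)}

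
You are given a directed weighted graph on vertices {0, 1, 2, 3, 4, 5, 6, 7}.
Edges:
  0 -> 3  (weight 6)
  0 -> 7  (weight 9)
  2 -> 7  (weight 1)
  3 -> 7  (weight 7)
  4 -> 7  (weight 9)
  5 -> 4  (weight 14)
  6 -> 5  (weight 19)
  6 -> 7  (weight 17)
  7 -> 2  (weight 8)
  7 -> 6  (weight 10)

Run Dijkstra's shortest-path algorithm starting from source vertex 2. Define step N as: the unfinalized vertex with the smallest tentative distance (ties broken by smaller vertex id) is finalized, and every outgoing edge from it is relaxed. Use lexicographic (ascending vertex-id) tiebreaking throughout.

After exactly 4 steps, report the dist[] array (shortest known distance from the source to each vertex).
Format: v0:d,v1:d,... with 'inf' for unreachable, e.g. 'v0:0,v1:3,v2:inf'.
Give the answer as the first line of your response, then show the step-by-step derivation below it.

v0:inf,v1:inf,v2:0,v3:inf,v4:44,v5:30,v6:11,v7:1

step 1: dist = v0:inf,v1:inf,v2:0,v3:inf,v4:inf,v5:inf,v6:inf,v7:1
step 2: dist = v0:inf,v1:inf,v2:0,v3:inf,v4:inf,v5:inf,v6:11,v7:1
step 3: dist = v0:inf,v1:inf,v2:0,v3:inf,v4:inf,v5:30,v6:11,v7:1
step 4: dist = v0:inf,v1:inf,v2:0,v3:inf,v4:44,v5:30,v6:11,v7:1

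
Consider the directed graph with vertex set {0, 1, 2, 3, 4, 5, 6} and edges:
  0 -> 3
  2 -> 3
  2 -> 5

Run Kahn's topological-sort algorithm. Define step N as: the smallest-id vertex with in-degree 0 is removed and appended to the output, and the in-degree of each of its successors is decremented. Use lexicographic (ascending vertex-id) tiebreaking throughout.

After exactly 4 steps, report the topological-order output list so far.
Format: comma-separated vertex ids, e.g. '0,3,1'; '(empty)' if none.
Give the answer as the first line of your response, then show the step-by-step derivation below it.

0,1,2,3

step 1: output 0; order=[0]; indeg=(0,0,0,1,0,1,0)
step 2: output 1; order=[0,1]; indeg=(0,0,0,1,0,1,0)
step 3: output 2; order=[0,1,2]; indeg=(0,0,0,0,0,0,0)
step 4: output 3; order=[0,1,2,3]; indeg=(0,0,0,0,0,0,0)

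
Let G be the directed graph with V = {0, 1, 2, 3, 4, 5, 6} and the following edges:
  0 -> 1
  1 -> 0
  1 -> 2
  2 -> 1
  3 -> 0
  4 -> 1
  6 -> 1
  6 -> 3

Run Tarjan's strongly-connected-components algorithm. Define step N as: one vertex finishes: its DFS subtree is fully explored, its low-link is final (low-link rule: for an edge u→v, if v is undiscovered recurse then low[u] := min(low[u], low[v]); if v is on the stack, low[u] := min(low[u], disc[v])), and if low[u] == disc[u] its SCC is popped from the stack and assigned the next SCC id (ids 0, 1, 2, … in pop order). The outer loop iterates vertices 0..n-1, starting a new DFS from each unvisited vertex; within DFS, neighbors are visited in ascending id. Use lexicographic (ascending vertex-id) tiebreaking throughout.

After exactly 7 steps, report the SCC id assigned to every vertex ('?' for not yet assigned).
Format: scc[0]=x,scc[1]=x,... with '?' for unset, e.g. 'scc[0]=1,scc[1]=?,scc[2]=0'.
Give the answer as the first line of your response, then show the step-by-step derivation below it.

scc[0]=0,scc[1]=0,scc[2]=0,scc[3]=1,scc[4]=2,scc[5]=3,scc[6]=4

step 1: low=(low[0]=0,low[1]=0,low[2]=1,low[3]=?,low[4]=?,low[5]=?,low[6]=?); scc=(scc[0]=?,scc[1]=?,scc[2]=?,scc[3]=?,scc[4]=?,scc[5]=?,scc[6]=?)
step 2: low=(low[0]=0,low[1]=0,low[2]=1,low[3]=?,low[4]=?,low[5]=?,low[6]=?); scc=(scc[0]=?,scc[1]=?,scc[2]=?,scc[3]=?,scc[4]=?,scc[5]=?,scc[6]=?)
step 3: low=(low[0]=0,low[1]=0,low[2]=1,low[3]=?,low[4]=?,low[5]=?,low[6]=?); scc=(scc[0]=0,scc[1]=0,scc[2]=0,scc[3]=?,scc[4]=?,scc[5]=?,scc[6]=?)
step 4: low=(low[0]=0,low[1]=0,low[2]=1,low[3]=3,low[4]=?,low[5]=?,low[6]=?); scc=(scc[0]=0,scc[1]=0,scc[2]=0,scc[3]=1,scc[4]=?,scc[5]=?,scc[6]=?)
step 5: low=(low[0]=0,low[1]=0,low[2]=1,low[3]=3,low[4]=4,low[5]=?,low[6]=?); scc=(scc[0]=0,scc[1]=0,scc[2]=0,scc[3]=1,scc[4]=2,scc[5]=?,scc[6]=?)
step 6: low=(low[0]=0,low[1]=0,low[2]=1,low[3]=3,low[4]=4,low[5]=5,low[6]=?); scc=(scc[0]=0,scc[1]=0,scc[2]=0,scc[3]=1,scc[4]=2,scc[5]=3,scc[6]=?)
step 7: low=(low[0]=0,low[1]=0,low[2]=1,low[3]=3,low[4]=4,low[5]=5,low[6]=6); scc=(scc[0]=0,scc[1]=0,scc[2]=0,scc[3]=1,scc[4]=2,scc[5]=3,scc[6]=4)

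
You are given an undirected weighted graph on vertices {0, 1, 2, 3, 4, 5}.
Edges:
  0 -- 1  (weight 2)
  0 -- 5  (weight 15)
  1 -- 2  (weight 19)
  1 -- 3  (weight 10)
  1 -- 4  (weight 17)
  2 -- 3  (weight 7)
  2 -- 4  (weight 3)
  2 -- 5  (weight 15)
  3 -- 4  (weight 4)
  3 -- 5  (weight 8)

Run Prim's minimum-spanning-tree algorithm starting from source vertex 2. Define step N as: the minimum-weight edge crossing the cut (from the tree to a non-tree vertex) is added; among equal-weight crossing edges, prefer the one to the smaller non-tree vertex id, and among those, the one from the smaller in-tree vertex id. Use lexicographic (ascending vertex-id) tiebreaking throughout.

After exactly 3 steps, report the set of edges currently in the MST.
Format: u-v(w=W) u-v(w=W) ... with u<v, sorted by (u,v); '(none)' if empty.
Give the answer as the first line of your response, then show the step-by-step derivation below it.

2-4(w=3) 3-4(w=4) 3-5(w=8)

step 1: add edge 2-4 (w=3); MST = {2-4(w=3)}
step 2: add edge 3-4 (w=4); MST = {2-4(w=3) 3-4(w=4)}
step 3: add edge 3-5 (w=8); MST = {2-4(w=3) 3-4(w=4) 3-5(w=8)}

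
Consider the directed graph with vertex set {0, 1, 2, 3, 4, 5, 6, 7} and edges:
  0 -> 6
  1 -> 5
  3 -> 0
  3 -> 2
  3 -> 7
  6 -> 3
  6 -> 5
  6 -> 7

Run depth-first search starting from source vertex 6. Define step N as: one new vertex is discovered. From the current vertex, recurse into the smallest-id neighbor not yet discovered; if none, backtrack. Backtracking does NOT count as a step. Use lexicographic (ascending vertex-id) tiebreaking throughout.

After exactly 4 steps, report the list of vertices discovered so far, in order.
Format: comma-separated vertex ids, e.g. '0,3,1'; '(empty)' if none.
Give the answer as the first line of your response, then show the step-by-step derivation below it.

6,3,0,2

step 1: discover 6; path=6; order=6
step 2: discover 3; path=6>3; order=6,3
step 3: discover 0; path=6>3>0; order=6,3,0
step 4: discover 2; path=6>3>2; order=6,3,0,2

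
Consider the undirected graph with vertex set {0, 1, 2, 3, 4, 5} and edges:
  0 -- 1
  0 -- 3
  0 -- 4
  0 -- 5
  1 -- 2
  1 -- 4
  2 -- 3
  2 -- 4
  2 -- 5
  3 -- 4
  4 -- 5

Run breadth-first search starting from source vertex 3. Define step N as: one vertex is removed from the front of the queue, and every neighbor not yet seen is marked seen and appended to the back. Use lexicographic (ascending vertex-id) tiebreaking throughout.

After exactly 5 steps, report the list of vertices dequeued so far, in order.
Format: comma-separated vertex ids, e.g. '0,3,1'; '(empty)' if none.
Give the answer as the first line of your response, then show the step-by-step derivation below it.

3,0,2,4,1

step 1: dequeue 3; queue=[0,2,4]; order=3
step 2: dequeue 0; queue=[2,4,1,5]; order=3,0
step 3: dequeue 2; queue=[4,1,5]; order=3,0,2
step 4: dequeue 4; queue=[1,5]; order=3,0,2,4
step 5: dequeue 1; queue=[5]; order=3,0,2,4,1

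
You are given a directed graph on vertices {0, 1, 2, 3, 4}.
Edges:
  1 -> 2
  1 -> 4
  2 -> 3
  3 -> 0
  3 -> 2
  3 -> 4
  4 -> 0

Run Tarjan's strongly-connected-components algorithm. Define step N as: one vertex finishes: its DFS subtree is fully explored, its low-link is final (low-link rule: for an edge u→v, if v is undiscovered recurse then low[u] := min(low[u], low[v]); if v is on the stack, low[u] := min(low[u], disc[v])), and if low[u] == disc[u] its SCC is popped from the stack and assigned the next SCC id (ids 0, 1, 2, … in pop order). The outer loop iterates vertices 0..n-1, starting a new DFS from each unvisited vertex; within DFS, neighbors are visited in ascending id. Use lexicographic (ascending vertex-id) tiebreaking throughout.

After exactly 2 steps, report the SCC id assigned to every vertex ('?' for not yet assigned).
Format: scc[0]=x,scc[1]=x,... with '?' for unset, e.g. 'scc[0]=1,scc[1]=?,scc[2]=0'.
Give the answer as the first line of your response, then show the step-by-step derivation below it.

scc[0]=0,scc[1]=?,scc[2]=?,scc[3]=?,scc[4]=1

step 1: low=(low[0]=0,low[1]=?,low[2]=?,low[3]=?,low[4]=?); scc=(scc[0]=0,scc[1]=?,scc[2]=?,scc[3]=?,scc[4]=?)
step 2: low=(low[0]=0,low[1]=1,low[2]=2,low[3]=2,low[4]=4); scc=(scc[0]=0,scc[1]=?,scc[2]=?,scc[3]=?,scc[4]=1)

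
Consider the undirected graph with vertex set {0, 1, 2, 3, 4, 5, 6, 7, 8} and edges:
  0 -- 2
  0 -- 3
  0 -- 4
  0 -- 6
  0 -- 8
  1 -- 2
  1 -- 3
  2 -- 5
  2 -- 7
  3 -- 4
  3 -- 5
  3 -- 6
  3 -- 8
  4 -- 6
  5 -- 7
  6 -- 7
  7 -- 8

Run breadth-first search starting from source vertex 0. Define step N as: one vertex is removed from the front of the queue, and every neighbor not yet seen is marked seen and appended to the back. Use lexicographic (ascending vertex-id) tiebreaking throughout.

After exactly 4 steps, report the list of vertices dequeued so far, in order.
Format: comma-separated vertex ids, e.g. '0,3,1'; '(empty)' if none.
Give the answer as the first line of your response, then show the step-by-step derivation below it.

0,2,3,4

step 1: dequeue 0; queue=[2,3,4,6,8]; order=0
step 2: dequeue 2; queue=[3,4,6,8,1,5,7]; order=0,2
step 3: dequeue 3; queue=[4,6,8,1,5,7]; order=0,2,3
step 4: dequeue 4; queue=[6,8,1,5,7]; order=0,2,3,4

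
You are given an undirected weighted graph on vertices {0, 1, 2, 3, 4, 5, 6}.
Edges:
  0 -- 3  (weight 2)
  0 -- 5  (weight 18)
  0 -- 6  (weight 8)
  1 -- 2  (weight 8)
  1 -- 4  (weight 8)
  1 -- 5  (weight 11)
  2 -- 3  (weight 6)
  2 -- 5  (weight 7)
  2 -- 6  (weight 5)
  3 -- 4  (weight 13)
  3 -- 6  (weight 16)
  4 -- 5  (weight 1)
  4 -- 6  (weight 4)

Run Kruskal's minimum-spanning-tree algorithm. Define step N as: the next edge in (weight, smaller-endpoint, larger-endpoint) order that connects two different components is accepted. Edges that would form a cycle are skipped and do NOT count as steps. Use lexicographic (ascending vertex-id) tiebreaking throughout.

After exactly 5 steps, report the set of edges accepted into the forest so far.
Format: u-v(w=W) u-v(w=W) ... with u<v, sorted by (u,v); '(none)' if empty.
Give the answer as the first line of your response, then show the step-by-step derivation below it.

0-3(w=2) 2-3(w=6) 2-6(w=5) 4-5(w=1) 4-6(w=4)

step 1: add edge 4-5 (w=1); MST = {4-5(w=1)}
step 2: add edge 0-3 (w=2); MST = {0-3(w=2) 4-5(w=1)}
step 3: add edge 4-6 (w=4); MST = {0-3(w=2) 4-5(w=1) 4-6(w=4)}
step 4: add edge 2-6 (w=5); MST = {0-3(w=2) 2-6(w=5) 4-5(w=1) 4-6(w=4)}
step 5: add edge 2-3 (w=6); MST = {0-3(w=2) 2-3(w=6) 2-6(w=5) 4-5(w=1) 4-6(w=4)}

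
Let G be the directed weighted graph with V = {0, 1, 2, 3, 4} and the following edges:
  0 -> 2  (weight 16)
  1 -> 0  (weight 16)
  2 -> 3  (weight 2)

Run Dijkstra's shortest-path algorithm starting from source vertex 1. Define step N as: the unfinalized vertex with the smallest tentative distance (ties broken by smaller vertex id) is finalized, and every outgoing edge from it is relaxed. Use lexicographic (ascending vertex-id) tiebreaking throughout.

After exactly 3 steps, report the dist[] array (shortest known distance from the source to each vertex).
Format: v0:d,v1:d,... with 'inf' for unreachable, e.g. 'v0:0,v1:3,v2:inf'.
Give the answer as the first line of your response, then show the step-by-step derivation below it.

v0:16,v1:0,v2:32,v3:34,v4:inf

step 1: dist = v0:16,v1:0,v2:inf,v3:inf,v4:inf
step 2: dist = v0:16,v1:0,v2:32,v3:inf,v4:inf
step 3: dist = v0:16,v1:0,v2:32,v3:34,v4:inf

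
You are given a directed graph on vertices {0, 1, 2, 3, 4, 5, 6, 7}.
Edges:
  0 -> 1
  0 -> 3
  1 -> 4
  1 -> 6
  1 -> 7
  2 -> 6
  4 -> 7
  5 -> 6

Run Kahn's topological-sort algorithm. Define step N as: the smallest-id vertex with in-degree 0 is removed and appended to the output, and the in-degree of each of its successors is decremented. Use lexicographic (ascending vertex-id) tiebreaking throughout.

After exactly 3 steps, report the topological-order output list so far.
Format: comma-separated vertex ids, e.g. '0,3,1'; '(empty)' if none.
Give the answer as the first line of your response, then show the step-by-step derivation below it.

0,1,2

step 1: output 0; order=[0]; indeg=(0,0,0,0,1,0,3,2)
step 2: output 1; order=[0,1]; indeg=(0,0,0,0,0,0,2,1)
step 3: output 2; order=[0,1,2]; indeg=(0,0,0,0,0,0,1,1)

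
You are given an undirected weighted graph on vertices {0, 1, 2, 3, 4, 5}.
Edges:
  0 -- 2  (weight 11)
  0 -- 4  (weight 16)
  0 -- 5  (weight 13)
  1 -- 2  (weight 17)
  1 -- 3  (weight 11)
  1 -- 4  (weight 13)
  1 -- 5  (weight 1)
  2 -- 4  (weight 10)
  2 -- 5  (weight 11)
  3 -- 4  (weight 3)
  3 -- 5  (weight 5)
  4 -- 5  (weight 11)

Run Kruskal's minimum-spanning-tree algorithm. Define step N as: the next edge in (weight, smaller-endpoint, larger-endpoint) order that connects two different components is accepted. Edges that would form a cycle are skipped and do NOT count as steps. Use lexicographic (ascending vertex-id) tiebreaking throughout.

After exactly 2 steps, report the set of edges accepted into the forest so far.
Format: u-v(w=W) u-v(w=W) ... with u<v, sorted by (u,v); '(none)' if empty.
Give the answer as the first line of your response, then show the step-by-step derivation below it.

1-5(w=1) 3-4(w=3)

step 1: add edge 1-5 (w=1); MST = {1-5(w=1)}
step 2: add edge 3-4 (w=3); MST = {1-5(w=1) 3-4(w=3)}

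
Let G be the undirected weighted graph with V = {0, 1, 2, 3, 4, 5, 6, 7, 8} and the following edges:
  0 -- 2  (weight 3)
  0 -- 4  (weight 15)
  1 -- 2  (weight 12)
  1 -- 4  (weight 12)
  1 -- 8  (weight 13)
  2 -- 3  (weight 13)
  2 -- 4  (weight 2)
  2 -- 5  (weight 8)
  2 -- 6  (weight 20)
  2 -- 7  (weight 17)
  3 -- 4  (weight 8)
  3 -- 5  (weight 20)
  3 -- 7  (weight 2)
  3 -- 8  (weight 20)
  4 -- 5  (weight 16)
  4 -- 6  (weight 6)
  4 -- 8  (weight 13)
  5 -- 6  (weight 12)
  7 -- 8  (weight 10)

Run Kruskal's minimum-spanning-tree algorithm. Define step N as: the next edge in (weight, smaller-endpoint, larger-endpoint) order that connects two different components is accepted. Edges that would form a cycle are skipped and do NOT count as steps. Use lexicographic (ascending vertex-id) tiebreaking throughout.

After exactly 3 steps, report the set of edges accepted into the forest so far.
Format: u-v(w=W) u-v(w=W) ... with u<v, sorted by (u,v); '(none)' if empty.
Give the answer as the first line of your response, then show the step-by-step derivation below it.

0-2(w=3) 2-4(w=2) 3-7(w=2)

step 1: add edge 2-4 (w=2); MST = {2-4(w=2)}
step 2: add edge 3-7 (w=2); MST = {2-4(w=2) 3-7(w=2)}
step 3: add edge 0-2 (w=3); MST = {0-2(w=3) 2-4(w=2) 3-7(w=2)}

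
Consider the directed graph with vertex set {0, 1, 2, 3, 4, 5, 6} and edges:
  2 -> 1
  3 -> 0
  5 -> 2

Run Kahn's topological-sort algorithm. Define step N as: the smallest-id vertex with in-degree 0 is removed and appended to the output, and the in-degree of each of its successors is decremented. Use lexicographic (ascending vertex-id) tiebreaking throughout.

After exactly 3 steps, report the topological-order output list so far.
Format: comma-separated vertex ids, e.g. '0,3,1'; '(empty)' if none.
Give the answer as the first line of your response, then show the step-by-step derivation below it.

3,0,4

step 1: output 3; order=[3]; indeg=(0,1,1,0,0,0,0)
step 2: output 0; order=[3,0]; indeg=(0,1,1,0,0,0,0)
step 3: output 4; order=[3,0,4]; indeg=(0,1,1,0,0,0,0)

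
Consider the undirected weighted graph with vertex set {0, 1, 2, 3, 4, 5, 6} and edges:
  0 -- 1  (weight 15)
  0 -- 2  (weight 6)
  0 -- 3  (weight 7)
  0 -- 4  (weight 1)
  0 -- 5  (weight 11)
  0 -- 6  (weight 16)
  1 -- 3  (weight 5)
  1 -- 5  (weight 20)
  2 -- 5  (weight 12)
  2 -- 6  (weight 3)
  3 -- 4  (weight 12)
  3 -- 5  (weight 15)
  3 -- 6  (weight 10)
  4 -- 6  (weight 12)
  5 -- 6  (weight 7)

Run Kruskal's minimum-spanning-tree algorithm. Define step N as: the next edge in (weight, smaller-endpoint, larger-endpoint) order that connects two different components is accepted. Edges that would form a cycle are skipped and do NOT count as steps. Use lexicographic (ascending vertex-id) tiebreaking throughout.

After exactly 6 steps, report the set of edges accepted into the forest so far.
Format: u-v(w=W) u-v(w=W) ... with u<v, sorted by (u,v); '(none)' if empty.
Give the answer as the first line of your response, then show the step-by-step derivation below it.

0-2(w=6) 0-3(w=7) 0-4(w=1) 1-3(w=5) 2-6(w=3) 5-6(w=7)

step 1: add edge 0-4 (w=1); MST = {0-4(w=1)}
step 2: add edge 2-6 (w=3); MST = {0-4(w=1) 2-6(w=3)}
step 3: add edge 1-3 (w=5); MST = {0-4(w=1) 1-3(w=5) 2-6(w=3)}
step 4: add edge 0-2 (w=6); MST = {0-2(w=6) 0-4(w=1) 1-3(w=5) 2-6(w=3)}
step 5: add edge 0-3 (w=7); MST = {0-2(w=6) 0-3(w=7) 0-4(w=1) 1-3(w=5) 2-6(w=3)}
step 6: add edge 5-6 (w=7); MST = {0-2(w=6) 0-3(w=7) 0-4(w=1) 1-3(w=5) 2-6(w=3) 5-6(w=7)}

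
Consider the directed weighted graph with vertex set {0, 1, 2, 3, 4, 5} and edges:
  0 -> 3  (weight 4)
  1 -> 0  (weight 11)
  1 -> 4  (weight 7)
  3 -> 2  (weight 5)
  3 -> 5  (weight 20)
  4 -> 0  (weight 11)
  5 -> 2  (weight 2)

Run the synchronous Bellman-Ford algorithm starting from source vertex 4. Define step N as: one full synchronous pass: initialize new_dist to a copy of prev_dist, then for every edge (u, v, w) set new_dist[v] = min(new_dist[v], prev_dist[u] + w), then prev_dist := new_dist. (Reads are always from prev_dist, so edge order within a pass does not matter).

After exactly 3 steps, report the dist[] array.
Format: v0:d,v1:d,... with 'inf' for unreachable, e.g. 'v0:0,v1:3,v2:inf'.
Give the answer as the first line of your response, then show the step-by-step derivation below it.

v0:11,v1:inf,v2:20,v3:15,v4:0,v5:35

step 1: dist = v0:11,v1:inf,v2:inf,v3:inf,v4:0,v5:inf
step 2: dist = v0:11,v1:inf,v2:inf,v3:15,v4:0,v5:inf
step 3: dist = v0:11,v1:inf,v2:20,v3:15,v4:0,v5:35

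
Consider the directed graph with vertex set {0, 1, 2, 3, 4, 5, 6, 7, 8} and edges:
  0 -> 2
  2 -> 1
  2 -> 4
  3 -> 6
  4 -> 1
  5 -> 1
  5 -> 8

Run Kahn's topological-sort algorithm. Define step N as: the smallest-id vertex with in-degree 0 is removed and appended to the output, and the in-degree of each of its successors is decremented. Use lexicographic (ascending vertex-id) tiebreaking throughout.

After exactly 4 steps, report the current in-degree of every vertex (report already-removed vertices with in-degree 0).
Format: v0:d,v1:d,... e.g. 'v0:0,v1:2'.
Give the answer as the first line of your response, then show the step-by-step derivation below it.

v0:0,v1:1,v2:0,v3:0,v4:0,v5:0,v6:0,v7:0,v8:1

step 1: output 0; order=[0]; indeg=(0,3,0,0,1,0,1,0,1)
step 2: output 2; order=[0,2]; indeg=(0,2,0,0,0,0,1,0,1)
step 3: output 3; order=[0,2,3]; indeg=(0,2,0,0,0,0,0,0,1)
step 4: output 4; order=[0,2,3,4]; indeg=(0,1,0,0,0,0,0,0,1)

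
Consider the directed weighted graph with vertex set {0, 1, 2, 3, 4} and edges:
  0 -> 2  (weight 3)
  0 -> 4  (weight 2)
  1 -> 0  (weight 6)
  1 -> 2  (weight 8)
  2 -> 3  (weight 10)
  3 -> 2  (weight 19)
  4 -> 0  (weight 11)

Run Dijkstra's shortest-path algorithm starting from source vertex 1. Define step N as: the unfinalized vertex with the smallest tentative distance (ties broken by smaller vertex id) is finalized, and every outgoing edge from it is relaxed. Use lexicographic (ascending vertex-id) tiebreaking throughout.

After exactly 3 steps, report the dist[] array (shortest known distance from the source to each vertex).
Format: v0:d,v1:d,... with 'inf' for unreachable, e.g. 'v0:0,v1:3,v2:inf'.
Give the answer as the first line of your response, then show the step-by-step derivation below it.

v0:6,v1:0,v2:8,v3:18,v4:8

step 1: dist = v0:6,v1:0,v2:8,v3:inf,v4:inf
step 2: dist = v0:6,v1:0,v2:8,v3:inf,v4:8
step 3: dist = v0:6,v1:0,v2:8,v3:18,v4:8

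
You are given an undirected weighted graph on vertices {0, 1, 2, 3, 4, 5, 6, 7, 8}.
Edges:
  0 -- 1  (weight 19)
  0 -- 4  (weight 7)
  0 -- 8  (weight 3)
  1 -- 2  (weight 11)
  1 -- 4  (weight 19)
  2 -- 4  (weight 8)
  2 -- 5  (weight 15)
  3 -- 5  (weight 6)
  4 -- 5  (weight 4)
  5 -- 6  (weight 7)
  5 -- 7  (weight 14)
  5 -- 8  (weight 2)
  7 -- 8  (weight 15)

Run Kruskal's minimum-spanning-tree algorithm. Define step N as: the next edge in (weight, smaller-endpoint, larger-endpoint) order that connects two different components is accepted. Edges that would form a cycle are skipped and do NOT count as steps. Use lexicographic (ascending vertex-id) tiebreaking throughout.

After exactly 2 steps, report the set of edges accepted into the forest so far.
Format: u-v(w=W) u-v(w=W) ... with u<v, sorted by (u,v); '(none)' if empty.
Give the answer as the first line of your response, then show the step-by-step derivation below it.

0-8(w=3) 5-8(w=2)

step 1: add edge 5-8 (w=2); MST = {5-8(w=2)}
step 2: add edge 0-8 (w=3); MST = {0-8(w=3) 5-8(w=2)}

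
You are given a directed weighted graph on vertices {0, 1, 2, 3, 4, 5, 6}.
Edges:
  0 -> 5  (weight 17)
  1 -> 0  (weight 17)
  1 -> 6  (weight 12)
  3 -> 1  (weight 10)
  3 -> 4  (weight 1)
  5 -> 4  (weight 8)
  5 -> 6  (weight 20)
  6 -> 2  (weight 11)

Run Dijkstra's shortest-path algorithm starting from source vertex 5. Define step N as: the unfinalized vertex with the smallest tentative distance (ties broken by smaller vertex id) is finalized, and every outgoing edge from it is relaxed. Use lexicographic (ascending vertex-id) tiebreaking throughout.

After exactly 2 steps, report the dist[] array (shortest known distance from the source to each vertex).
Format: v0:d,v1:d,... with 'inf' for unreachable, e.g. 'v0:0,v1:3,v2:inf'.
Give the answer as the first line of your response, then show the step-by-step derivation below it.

v0:inf,v1:inf,v2:inf,v3:inf,v4:8,v5:0,v6:20

step 1: dist = v0:inf,v1:inf,v2:inf,v3:inf,v4:8,v5:0,v6:20
step 2: dist = v0:inf,v1:inf,v2:inf,v3:inf,v4:8,v5:0,v6:20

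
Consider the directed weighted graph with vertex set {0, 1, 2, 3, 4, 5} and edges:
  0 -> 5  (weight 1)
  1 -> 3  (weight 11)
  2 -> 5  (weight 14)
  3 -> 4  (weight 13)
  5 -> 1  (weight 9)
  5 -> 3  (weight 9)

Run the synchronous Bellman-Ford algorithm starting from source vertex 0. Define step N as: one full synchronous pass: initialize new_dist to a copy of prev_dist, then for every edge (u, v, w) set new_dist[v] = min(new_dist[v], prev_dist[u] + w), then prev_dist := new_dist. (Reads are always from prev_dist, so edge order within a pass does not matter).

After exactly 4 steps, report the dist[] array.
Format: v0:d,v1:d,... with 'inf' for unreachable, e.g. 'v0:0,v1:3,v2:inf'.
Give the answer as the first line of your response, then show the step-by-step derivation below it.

v0:0,v1:10,v2:inf,v3:10,v4:23,v5:1

step 1: dist = v0:0,v1:inf,v2:inf,v3:inf,v4:inf,v5:1
step 2: dist = v0:0,v1:10,v2:inf,v3:10,v4:inf,v5:1
step 3: dist = v0:0,v1:10,v2:inf,v3:10,v4:23,v5:1
step 4: dist = v0:0,v1:10,v2:inf,v3:10,v4:23,v5:1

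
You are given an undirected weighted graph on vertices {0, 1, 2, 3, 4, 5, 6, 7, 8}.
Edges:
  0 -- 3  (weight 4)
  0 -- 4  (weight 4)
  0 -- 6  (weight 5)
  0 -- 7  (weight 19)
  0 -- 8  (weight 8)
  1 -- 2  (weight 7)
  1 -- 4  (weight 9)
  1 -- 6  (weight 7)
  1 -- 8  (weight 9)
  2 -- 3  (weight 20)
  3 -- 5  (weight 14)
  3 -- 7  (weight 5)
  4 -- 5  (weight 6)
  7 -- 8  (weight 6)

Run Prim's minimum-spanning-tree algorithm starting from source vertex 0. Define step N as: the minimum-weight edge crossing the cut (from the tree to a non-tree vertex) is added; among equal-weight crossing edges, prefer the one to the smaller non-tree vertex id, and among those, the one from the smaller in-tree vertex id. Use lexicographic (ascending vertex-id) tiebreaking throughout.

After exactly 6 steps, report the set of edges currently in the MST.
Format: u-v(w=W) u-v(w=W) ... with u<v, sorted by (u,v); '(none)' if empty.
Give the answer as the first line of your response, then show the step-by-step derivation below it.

0-3(w=4) 0-4(w=4) 0-6(w=5) 3-7(w=5) 4-5(w=6) 7-8(w=6)

step 1: add edge 0-3 (w=4); MST = {0-3(w=4)}
step 2: add edge 0-4 (w=4); MST = {0-3(w=4) 0-4(w=4)}
step 3: add edge 0-6 (w=5); MST = {0-3(w=4) 0-4(w=4) 0-6(w=5)}
step 4: add edge 3-7 (w=5); MST = {0-3(w=4) 0-4(w=4) 0-6(w=5) 3-7(w=5)}
step 5: add edge 4-5 (w=6); MST = {0-3(w=4) 0-4(w=4) 0-6(w=5) 3-7(w=5) 4-5(w=6)}
step 6: add edge 7-8 (w=6); MST = {0-3(w=4) 0-4(w=4) 0-6(w=5) 3-7(w=5) 4-5(w=6) 7-8(w=6)}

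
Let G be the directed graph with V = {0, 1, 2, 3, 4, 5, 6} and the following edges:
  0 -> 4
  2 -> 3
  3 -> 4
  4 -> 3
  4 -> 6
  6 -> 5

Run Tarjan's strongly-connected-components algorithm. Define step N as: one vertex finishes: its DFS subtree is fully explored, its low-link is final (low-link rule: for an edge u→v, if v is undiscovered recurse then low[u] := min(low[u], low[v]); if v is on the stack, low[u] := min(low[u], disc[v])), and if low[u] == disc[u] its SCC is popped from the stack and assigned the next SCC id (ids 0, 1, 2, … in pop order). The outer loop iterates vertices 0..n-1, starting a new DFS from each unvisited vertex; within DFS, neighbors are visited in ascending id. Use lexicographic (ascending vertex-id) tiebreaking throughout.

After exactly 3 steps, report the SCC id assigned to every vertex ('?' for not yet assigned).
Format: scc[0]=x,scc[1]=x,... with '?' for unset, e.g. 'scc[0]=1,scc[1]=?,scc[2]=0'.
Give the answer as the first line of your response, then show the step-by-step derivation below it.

scc[0]=?,scc[1]=?,scc[2]=?,scc[3]=?,scc[4]=?,scc[5]=0,scc[6]=1

step 1: low=(low[0]=0,low[1]=?,low[2]=?,low[3]=1,low[4]=1,low[5]=?,low[6]=?); scc=(scc[0]=?,scc[1]=?,scc[2]=?,scc[3]=?,scc[4]=?,scc[5]=?,scc[6]=?)
step 2: low=(low[0]=0,low[1]=?,low[2]=?,low[3]=1,low[4]=1,low[5]=4,low[6]=3); scc=(scc[0]=?,scc[1]=?,scc[2]=?,scc[3]=?,scc[4]=?,scc[5]=0,scc[6]=?)
step 3: low=(low[0]=0,low[1]=?,low[2]=?,low[3]=1,low[4]=1,low[5]=4,low[6]=3); scc=(scc[0]=?,scc[1]=?,scc[2]=?,scc[3]=?,scc[4]=?,scc[5]=0,scc[6]=1)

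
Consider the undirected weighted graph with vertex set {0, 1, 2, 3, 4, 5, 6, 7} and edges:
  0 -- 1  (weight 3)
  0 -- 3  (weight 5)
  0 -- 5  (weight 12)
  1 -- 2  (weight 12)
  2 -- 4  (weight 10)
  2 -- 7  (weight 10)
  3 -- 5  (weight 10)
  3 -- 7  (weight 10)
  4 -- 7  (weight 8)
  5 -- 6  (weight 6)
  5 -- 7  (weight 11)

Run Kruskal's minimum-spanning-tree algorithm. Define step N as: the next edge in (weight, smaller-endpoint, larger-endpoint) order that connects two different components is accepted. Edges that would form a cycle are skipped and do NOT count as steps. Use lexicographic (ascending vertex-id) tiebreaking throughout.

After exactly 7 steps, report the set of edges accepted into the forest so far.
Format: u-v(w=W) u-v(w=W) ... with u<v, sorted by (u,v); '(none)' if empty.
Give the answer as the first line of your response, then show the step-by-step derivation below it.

0-1(w=3) 0-3(w=5) 2-4(w=10) 3-5(w=10) 3-7(w=10) 4-7(w=8) 5-6(w=6)

step 1: add edge 0-1 (w=3); MST = {0-1(w=3)}
step 2: add edge 0-3 (w=5); MST = {0-1(w=3) 0-3(w=5)}
step 3: add edge 5-6 (w=6); MST = {0-1(w=3) 0-3(w=5) 5-6(w=6)}
step 4: add edge 4-7 (w=8); MST = {0-1(w=3) 0-3(w=5) 4-7(w=8) 5-6(w=6)}
step 5: add edge 2-4 (w=10); MST = {0-1(w=3) 0-3(w=5) 2-4(w=10) 4-7(w=8) 5-6(w=6)}
step 6: add edge 3-5 (w=10); MST = {0-1(w=3) 0-3(w=5) 2-4(w=10) 3-5(w=10) 4-7(w=8) 5-6(w=6)}
step 7: add edge 3-7 (w=10); MST = {0-1(w=3) 0-3(w=5) 2-4(w=10) 3-5(w=10) 3-7(w=10) 4-7(w=8) 5-6(w=6)}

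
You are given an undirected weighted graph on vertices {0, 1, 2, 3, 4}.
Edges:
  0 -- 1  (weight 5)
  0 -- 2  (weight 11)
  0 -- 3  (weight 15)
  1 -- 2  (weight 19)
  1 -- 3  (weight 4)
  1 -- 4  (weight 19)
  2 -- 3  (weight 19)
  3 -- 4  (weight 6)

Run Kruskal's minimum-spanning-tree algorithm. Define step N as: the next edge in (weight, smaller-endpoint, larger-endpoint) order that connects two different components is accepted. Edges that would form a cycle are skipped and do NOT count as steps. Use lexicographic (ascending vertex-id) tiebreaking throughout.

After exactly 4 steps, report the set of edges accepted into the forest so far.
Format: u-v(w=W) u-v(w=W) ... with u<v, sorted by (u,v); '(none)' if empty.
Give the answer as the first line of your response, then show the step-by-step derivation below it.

0-1(w=5) 0-2(w=11) 1-3(w=4) 3-4(w=6)

step 1: add edge 1-3 (w=4); MST = {1-3(w=4)}
step 2: add edge 0-1 (w=5); MST = {0-1(w=5) 1-3(w=4)}
step 3: add edge 3-4 (w=6); MST = {0-1(w=5) 1-3(w=4) 3-4(w=6)}
step 4: add edge 0-2 (w=11); MST = {0-1(w=5) 0-2(w=11) 1-3(w=4) 3-4(w=6)}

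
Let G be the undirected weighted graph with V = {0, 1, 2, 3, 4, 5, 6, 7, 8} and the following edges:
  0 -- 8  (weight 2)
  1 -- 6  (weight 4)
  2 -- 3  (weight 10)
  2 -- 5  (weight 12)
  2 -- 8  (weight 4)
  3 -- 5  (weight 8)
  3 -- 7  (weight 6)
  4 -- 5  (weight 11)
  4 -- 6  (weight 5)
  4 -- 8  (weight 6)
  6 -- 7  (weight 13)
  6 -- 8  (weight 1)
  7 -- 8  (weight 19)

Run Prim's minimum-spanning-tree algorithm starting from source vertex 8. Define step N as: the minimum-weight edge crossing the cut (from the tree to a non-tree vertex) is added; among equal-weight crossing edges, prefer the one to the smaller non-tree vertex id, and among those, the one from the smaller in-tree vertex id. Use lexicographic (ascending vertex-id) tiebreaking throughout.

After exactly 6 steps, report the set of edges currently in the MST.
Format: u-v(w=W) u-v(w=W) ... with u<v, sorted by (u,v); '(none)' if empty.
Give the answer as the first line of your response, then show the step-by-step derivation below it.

0-8(w=2) 1-6(w=4) 2-3(w=10) 2-8(w=4) 4-6(w=5) 6-8(w=1)

step 1: add edge 6-8 (w=1); MST = {6-8(w=1)}
step 2: add edge 0-8 (w=2); MST = {0-8(w=2) 6-8(w=1)}
step 3: add edge 1-6 (w=4); MST = {0-8(w=2) 1-6(w=4) 6-8(w=1)}
step 4: add edge 2-8 (w=4); MST = {0-8(w=2) 1-6(w=4) 2-8(w=4) 6-8(w=1)}
step 5: add edge 4-6 (w=5); MST = {0-8(w=2) 1-6(w=4) 2-8(w=4) 4-6(w=5) 6-8(w=1)}
step 6: add edge 2-3 (w=10); MST = {0-8(w=2) 1-6(w=4) 2-3(w=10) 2-8(w=4) 4-6(w=5) 6-8(w=1)}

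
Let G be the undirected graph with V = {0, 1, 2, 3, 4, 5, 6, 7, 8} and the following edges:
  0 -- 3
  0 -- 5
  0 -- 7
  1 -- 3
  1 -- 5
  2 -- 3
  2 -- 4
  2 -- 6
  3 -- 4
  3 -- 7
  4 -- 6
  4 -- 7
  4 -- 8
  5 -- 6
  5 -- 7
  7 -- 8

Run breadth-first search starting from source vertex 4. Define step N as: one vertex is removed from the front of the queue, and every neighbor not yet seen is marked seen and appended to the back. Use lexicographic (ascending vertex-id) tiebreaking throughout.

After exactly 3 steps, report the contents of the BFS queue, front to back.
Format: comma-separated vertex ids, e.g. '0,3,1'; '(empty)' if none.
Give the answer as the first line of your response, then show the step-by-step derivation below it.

6,7,8,0,1

step 1: dequeue 4; queue=[2,3,6,7,8]; order=4
step 2: dequeue 2; queue=[3,6,7,8]; order=4,2
step 3: dequeue 3; queue=[6,7,8,0,1]; order=4,2,3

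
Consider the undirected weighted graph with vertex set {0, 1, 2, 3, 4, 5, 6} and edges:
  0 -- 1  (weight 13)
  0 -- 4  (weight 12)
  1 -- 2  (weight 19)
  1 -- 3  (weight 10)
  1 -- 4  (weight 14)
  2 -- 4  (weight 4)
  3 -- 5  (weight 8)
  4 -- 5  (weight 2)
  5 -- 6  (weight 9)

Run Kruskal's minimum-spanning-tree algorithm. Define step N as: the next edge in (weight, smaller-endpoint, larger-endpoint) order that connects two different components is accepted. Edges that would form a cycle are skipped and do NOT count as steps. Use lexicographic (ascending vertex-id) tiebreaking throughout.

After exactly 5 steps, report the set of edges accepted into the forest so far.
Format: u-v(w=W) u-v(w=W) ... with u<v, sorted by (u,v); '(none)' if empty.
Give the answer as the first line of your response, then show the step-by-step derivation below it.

1-3(w=10) 2-4(w=4) 3-5(w=8) 4-5(w=2) 5-6(w=9)

step 1: add edge 4-5 (w=2); MST = {4-5(w=2)}
step 2: add edge 2-4 (w=4); MST = {2-4(w=4) 4-5(w=2)}
step 3: add edge 3-5 (w=8); MST = {2-4(w=4) 3-5(w=8) 4-5(w=2)}
step 4: add edge 5-6 (w=9); MST = {2-4(w=4) 3-5(w=8) 4-5(w=2) 5-6(w=9)}
step 5: add edge 1-3 (w=10); MST = {1-3(w=10) 2-4(w=4) 3-5(w=8) 4-5(w=2) 5-6(w=9)}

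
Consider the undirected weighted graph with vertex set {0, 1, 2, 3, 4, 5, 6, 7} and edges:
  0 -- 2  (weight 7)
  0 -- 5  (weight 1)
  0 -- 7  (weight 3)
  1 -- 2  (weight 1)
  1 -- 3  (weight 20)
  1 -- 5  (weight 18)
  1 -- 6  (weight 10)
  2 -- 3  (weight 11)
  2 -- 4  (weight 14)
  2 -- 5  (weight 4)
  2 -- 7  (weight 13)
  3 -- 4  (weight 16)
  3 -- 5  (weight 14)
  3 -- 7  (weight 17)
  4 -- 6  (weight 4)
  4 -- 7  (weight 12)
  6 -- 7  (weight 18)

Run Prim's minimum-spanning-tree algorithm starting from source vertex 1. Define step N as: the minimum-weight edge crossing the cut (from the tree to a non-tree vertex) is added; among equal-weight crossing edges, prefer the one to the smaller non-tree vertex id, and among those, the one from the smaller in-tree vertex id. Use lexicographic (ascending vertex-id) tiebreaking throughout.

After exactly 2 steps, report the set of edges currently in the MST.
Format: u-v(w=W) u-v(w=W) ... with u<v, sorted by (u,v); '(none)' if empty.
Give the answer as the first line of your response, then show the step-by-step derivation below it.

1-2(w=1) 2-5(w=4)

step 1: add edge 1-2 (w=1); MST = {1-2(w=1)}
step 2: add edge 2-5 (w=4); MST = {1-2(w=1) 2-5(w=4)}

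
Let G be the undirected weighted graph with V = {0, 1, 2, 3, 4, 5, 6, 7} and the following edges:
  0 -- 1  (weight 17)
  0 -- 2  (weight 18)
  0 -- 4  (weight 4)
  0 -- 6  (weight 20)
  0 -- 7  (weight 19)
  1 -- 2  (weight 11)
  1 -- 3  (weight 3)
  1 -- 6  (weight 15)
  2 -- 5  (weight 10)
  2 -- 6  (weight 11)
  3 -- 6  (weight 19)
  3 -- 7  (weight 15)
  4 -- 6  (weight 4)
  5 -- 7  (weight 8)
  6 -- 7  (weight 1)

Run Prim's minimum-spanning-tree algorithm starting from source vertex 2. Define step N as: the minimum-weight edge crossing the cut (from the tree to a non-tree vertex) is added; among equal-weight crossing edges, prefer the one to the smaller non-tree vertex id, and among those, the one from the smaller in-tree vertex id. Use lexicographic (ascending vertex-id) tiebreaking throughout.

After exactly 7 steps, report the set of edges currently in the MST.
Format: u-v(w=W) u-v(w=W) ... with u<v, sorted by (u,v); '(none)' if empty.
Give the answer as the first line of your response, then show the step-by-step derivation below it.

0-4(w=4) 1-2(w=11) 1-3(w=3) 2-5(w=10) 4-6(w=4) 5-7(w=8) 6-7(w=1)

step 1: add edge 2-5 (w=10); MST = {2-5(w=10)}
step 2: add edge 5-7 (w=8); MST = {2-5(w=10) 5-7(w=8)}
step 3: add edge 6-7 (w=1); MST = {2-5(w=10) 5-7(w=8) 6-7(w=1)}
step 4: add edge 4-6 (w=4); MST = {2-5(w=10) 4-6(w=4) 5-7(w=8) 6-7(w=1)}
step 5: add edge 0-4 (w=4); MST = {0-4(w=4) 2-5(w=10) 4-6(w=4) 5-7(w=8) 6-7(w=1)}
step 6: add edge 1-2 (w=11); MST = {0-4(w=4) 1-2(w=11) 2-5(w=10) 4-6(w=4) 5-7(w=8) 6-7(w=1)}
step 7: add edge 1-3 (w=3); MST = {0-4(w=4) 1-2(w=11) 1-3(w=3) 2-5(w=10) 4-6(w=4) 5-7(w=8) 6-7(w=1)}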